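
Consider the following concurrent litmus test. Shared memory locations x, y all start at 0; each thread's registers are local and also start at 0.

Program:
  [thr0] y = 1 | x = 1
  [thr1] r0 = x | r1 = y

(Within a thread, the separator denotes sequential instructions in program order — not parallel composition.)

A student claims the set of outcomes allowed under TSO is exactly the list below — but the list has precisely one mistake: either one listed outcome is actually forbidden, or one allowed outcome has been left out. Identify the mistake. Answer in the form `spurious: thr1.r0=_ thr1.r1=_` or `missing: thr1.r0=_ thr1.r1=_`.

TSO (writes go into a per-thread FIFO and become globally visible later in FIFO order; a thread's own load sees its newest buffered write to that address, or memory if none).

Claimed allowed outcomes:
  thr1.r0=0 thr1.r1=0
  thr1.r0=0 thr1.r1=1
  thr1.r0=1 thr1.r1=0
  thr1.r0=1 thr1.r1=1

spurious: thr1.r0=1 thr1.r1=0

outcome vector order: (thr1.r0,thr1.r1)
[TSO] allowed = {<0 0>; <0 1>; <1 1>}
claimed∖TSO = {<1 0>}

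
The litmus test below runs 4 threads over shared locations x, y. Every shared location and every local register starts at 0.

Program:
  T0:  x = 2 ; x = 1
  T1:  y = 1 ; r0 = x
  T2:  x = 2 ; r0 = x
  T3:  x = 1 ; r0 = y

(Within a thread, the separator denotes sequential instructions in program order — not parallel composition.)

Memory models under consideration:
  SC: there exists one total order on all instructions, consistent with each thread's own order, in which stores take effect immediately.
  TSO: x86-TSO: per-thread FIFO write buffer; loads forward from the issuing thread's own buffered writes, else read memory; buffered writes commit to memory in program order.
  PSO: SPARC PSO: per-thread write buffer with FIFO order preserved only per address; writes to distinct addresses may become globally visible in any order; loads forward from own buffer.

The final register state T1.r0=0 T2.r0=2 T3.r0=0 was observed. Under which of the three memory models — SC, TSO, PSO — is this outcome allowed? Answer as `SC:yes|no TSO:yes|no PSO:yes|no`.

SC:no TSO:yes PSO:yes

outcome vector order: (T1.r0,T2.r0,T3.r0)
SC (10): 011; 021; 110; 111; 120; 121; 210; 211; 220; 221
TSO (12): 010; 011; 020; 021; 110; 111; 120; 121; 210; 211; 220; 221
PSO (12): 010; 011; 020; 021; 110; 111; 120; 121; 210; 211; 220; 221
target 020 ∈ {TSO,PSO}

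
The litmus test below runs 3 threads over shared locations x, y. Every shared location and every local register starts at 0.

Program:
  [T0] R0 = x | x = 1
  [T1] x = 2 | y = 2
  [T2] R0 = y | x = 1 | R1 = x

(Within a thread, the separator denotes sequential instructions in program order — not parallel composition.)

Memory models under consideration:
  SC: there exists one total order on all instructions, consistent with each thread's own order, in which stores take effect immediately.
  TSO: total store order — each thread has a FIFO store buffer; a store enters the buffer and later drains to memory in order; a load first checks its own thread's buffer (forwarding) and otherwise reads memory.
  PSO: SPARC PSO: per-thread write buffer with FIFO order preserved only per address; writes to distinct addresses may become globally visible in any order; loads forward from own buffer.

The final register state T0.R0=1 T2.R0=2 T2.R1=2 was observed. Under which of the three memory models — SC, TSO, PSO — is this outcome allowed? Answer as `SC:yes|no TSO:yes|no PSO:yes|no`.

outcome vector order: (T0.R0,T2.R0,T2.R1)
[SC] allowed = {001 002 021 101 102 121 201 202 221}
[TSO] allowed = {001 002 021 101 102 121 201 202 221}
[PSO] allowed = {001 002 021 022 101 102 121 122 201 202 221 222}
target 122 ∈ {PSO}

SC:no TSO:no PSO:yes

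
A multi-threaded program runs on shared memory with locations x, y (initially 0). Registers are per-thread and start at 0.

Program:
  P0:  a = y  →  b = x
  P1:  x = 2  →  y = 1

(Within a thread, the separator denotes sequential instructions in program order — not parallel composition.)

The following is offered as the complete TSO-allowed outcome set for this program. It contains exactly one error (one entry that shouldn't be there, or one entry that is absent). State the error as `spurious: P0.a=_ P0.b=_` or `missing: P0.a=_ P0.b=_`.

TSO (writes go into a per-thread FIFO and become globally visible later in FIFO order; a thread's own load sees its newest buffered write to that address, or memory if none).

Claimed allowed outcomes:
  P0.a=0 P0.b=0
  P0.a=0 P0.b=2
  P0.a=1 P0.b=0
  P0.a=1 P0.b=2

spurious: P0.a=1 P0.b=0

outcome vector order: (P0.a,P0.b)
TSO: 3 outcomes — {00; 02; 12}
claimed∖TSO = {10}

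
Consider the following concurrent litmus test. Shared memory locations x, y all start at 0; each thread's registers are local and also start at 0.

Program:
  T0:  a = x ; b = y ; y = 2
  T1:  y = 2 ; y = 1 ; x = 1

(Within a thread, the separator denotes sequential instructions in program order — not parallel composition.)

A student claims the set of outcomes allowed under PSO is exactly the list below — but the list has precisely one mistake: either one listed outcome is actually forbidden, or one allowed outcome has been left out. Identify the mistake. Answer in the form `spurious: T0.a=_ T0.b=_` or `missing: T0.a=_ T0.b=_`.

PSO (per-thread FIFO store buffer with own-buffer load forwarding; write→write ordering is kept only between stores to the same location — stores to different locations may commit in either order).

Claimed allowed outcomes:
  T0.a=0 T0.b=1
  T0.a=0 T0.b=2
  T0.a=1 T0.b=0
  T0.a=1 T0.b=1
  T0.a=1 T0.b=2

missing: T0.a=0 T0.b=0

outcome vector order: (T0.a,T0.b)
[PSO] allowed = {<0 0>, <0 1>, <0 2>, <1 0>, <1 1>, <1 2>}
PSO∖claimed = {<0 0>}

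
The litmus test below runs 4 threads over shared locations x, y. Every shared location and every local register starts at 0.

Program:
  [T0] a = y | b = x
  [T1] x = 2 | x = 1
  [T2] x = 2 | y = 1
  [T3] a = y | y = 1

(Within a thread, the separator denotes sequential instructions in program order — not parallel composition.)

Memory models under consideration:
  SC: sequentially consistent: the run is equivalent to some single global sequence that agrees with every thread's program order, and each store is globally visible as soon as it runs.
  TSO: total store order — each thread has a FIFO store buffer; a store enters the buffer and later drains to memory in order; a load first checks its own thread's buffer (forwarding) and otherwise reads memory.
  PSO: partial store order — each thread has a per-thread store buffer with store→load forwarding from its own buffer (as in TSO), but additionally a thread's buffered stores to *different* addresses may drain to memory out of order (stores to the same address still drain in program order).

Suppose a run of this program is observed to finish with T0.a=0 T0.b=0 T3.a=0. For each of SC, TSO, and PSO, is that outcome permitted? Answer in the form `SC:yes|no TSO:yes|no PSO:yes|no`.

SC:yes TSO:yes PSO:yes

outcome vector order: (T0.a,T0.b,T3.a)
SC (11): (0,0,0) (0,0,1) (0,1,0) (0,1,1) (0,2,0) (0,2,1) (1,0,0) (1,1,0) (1,1,1) (1,2,0) (1,2,1)
TSO (11): (0,0,0) (0,0,1) (0,1,0) (0,1,1) (0,2,0) (0,2,1) (1,0,0) (1,1,0) (1,1,1) (1,2,0) (1,2,1)
PSO (12): (0,0,0) (0,0,1) (0,1,0) (0,1,1) (0,2,0) (0,2,1) (1,0,0) (1,0,1) (1,1,0) (1,1,1) (1,2,0) (1,2,1)
target (0,0,0) ∈ {SC,TSO,PSO}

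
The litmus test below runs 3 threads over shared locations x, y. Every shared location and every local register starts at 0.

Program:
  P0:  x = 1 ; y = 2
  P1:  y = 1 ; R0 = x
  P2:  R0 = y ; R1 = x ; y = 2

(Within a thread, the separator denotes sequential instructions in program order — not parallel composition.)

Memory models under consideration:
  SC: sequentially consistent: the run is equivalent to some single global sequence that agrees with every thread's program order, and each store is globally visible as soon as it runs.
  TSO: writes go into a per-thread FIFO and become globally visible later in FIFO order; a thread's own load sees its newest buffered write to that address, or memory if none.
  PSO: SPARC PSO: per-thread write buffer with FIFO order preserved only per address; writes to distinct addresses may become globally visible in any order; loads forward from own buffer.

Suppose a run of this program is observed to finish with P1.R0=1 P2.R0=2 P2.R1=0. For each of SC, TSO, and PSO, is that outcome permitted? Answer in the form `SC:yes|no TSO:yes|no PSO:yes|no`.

outcome vector order: (P1.R0,P2.R0,P2.R1)
SC: 10 outcomes — {000, 001, 010, 011, 021, 100, 101, 110, 111, 121}
TSO: 10 outcomes — {000, 001, 010, 011, 021, 100, 101, 110, 111, 121}
PSO: 12 outcomes — {000, 001, 010, 011, 020, 021, 100, 101, 110, 111, 120, 121}
target 120 ∈ {PSO}

SC:no TSO:no PSO:yes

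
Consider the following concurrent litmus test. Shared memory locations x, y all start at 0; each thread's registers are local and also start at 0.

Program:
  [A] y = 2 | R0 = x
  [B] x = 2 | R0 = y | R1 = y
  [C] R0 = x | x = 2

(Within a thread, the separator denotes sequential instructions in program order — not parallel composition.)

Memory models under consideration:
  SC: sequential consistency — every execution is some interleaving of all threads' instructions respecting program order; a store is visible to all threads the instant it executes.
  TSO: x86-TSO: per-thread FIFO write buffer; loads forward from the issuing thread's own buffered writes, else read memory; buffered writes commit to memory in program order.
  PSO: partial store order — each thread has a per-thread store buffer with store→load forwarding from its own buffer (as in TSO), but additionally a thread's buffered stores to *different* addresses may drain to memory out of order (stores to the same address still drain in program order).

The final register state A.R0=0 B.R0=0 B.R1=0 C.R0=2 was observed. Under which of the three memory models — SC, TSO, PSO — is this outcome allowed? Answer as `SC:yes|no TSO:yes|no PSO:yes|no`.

SC:no TSO:yes PSO:yes

outcome vector order: (A.R0,B.R0,B.R1,C.R0)
under SC → 0220, 0222, 2000, 2002, 2020, 2022, 2220, 2222
under TSO → 0000, 0002, 0020, 0022, 0220, 0222, 2000, 2002, 2020, 2022, 2220, 2222
under PSO → 0000, 0002, 0020, 0022, 0220, 0222, 2000, 2002, 2020, 2022, 2220, 2222
target 0002 ∈ {TSO,PSO}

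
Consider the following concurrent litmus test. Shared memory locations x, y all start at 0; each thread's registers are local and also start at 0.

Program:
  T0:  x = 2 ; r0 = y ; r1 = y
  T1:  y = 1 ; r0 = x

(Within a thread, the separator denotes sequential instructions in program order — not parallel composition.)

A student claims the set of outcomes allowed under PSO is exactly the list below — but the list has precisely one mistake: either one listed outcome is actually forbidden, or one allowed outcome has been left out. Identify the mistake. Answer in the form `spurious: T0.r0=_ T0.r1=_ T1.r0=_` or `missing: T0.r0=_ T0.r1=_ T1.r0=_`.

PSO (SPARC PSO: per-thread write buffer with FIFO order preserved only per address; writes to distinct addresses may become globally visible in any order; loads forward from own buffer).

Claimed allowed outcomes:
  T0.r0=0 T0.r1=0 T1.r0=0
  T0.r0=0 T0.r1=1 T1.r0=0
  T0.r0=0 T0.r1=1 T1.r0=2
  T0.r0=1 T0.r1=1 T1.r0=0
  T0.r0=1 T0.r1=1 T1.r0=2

outcome vector order: (T0.r0,T0.r1,T1.r0)
under PSO → <0 0 0>; <0 0 2>; <0 1 0>; <0 1 2>; <1 1 0>; <1 1 2>
PSO∖claimed = {<0 0 2>}

missing: T0.r0=0 T0.r1=0 T1.r0=2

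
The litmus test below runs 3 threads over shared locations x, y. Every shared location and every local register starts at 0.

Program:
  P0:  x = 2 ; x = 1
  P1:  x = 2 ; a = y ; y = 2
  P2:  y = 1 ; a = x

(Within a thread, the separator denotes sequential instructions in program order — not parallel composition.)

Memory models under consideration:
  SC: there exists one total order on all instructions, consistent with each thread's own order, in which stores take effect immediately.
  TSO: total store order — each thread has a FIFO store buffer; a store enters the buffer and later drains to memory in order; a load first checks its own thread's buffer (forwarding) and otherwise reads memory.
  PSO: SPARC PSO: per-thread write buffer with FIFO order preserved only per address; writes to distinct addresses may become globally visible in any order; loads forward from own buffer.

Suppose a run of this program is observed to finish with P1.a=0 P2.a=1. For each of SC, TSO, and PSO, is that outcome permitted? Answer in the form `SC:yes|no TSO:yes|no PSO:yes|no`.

SC:yes TSO:yes PSO:yes

outcome vector order: (P1.a,P2.a)
[SC] allowed = {0/1 0/2 1/0 1/1 1/2}
[TSO] allowed = {0/0 0/1 0/2 1/0 1/1 1/2}
[PSO] allowed = {0/0 0/1 0/2 1/0 1/1 1/2}
target 0/1 ∈ {SC,TSO,PSO}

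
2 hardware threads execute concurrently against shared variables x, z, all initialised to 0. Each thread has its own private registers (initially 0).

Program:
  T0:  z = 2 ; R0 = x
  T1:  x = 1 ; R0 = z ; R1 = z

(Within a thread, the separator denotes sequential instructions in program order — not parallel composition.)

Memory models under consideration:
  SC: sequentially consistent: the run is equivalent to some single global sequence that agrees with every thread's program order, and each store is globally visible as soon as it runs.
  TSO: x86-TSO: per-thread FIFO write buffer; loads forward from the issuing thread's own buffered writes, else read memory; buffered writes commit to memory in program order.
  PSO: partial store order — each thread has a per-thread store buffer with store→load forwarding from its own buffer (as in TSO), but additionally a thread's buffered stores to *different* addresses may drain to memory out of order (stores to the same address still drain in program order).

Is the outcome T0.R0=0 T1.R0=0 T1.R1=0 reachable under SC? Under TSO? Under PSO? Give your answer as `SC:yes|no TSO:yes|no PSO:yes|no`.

SC:no TSO:yes PSO:yes

outcome vector order: (T0.R0,T1.R0,T1.R1)
SC: 4 outcomes — {0/2/2, 1/0/0, 1/0/2, 1/2/2}
TSO: 6 outcomes — {0/0/0, 0/0/2, 0/2/2, 1/0/0, 1/0/2, 1/2/2}
PSO: 6 outcomes — {0/0/0, 0/0/2, 0/2/2, 1/0/0, 1/0/2, 1/2/2}
target 0/0/0 ∈ {TSO,PSO}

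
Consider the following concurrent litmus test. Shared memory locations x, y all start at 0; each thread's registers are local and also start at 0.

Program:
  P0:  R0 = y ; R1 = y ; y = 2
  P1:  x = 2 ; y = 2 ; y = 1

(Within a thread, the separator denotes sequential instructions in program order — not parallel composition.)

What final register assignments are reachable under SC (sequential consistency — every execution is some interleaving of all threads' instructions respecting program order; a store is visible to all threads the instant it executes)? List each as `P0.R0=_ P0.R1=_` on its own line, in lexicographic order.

outcome vector order: (P0.R0,P0.R1)
|SC outcomes| = 6

P0.R0=0 P0.R1=0
P0.R0=0 P0.R1=1
P0.R0=0 P0.R1=2
P0.R0=1 P0.R1=1
P0.R0=2 P0.R1=1
P0.R0=2 P0.R1=2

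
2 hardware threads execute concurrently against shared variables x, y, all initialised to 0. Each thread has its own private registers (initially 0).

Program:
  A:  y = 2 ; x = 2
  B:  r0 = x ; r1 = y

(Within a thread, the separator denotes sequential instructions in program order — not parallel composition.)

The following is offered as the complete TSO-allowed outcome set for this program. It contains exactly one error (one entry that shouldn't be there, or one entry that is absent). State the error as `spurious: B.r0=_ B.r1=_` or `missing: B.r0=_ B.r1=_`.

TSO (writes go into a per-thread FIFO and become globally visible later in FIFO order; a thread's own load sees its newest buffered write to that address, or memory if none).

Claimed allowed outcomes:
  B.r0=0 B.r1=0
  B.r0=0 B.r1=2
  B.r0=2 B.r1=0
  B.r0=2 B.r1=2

spurious: B.r0=2 B.r1=0

outcome vector order: (B.r0,B.r1)
TSO (3): <0 0>, <0 2>, <2 2>
claimed∖TSO = {<2 0>}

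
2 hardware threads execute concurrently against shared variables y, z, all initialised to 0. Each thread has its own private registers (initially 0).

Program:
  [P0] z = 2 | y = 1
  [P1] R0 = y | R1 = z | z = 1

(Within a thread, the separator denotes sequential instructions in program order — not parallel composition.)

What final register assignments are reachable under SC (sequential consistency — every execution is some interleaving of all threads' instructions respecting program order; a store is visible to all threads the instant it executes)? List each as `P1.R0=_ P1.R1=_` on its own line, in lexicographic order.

outcome vector order: (P1.R0,P1.R1)
|SC outcomes| = 3

P1.R0=0 P1.R1=0
P1.R0=0 P1.R1=2
P1.R0=1 P1.R1=2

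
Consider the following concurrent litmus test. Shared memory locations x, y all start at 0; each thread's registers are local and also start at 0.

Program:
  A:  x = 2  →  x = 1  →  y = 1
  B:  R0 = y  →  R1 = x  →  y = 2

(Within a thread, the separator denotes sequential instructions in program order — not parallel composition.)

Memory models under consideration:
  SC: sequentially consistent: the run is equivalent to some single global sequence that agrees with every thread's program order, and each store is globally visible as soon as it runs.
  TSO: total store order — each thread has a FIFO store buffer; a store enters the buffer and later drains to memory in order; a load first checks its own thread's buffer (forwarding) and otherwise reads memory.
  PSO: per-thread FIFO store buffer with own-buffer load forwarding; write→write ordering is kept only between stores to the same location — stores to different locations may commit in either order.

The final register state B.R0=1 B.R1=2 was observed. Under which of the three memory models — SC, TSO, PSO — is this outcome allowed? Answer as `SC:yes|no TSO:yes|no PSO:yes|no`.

outcome vector order: (B.R0,B.R1)
SC (4): 00 01 02 11
TSO (4): 00 01 02 11
PSO (6): 00 01 02 10 11 12
target 12 ∈ {PSO}

SC:no TSO:no PSO:yes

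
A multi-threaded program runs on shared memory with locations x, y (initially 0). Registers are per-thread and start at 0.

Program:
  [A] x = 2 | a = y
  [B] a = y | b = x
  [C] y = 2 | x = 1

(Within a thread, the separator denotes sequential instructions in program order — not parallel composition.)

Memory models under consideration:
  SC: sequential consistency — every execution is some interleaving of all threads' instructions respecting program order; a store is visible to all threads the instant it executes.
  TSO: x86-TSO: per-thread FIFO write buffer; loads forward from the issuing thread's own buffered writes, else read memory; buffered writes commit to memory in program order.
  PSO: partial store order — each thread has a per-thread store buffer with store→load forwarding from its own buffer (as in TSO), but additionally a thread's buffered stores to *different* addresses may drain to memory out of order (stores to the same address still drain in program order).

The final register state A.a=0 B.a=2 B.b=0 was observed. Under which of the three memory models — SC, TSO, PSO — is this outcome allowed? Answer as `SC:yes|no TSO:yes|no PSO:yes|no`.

SC:no TSO:yes PSO:yes

outcome vector order: (A.a,B.a,B.b)
SC: 11 outcomes — {0/0/0 0/0/1 0/0/2 0/2/1 0/2/2 2/0/0 2/0/1 2/0/2 2/2/0 2/2/1 2/2/2}
TSO: 12 outcomes — {0/0/0 0/0/1 0/0/2 0/2/0 0/2/1 0/2/2 2/0/0 2/0/1 2/0/2 2/2/0 2/2/1 2/2/2}
PSO: 12 outcomes — {0/0/0 0/0/1 0/0/2 0/2/0 0/2/1 0/2/2 2/0/0 2/0/1 2/0/2 2/2/0 2/2/1 2/2/2}
target 0/2/0 ∈ {TSO,PSO}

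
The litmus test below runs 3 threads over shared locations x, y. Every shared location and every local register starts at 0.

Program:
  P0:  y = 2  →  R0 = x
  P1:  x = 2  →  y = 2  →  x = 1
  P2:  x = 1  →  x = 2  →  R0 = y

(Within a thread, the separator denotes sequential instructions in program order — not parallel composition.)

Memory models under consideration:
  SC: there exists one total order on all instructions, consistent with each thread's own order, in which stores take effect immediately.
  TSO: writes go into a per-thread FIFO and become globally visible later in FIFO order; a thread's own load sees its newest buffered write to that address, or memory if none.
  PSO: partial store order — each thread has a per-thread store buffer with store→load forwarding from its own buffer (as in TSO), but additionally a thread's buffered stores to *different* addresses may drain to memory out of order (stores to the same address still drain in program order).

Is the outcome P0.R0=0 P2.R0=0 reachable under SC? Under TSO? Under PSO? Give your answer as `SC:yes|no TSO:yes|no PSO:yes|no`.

SC:no TSO:yes PSO:yes

outcome vector order: (P0.R0,P2.R0)
SC (5): 02, 10, 12, 20, 22
TSO (6): 00, 02, 10, 12, 20, 22
PSO (6): 00, 02, 10, 12, 20, 22
target 00 ∈ {TSO,PSO}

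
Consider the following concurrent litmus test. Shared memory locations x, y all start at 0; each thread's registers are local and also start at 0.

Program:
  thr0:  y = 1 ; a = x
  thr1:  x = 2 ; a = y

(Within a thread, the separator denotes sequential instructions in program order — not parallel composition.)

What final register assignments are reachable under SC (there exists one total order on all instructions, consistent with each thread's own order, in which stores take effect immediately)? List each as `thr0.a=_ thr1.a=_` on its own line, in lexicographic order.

thr0.a=0 thr1.a=1
thr0.a=2 thr1.a=0
thr0.a=2 thr1.a=1

outcome vector order: (thr0.a,thr1.a)
|SC outcomes| = 3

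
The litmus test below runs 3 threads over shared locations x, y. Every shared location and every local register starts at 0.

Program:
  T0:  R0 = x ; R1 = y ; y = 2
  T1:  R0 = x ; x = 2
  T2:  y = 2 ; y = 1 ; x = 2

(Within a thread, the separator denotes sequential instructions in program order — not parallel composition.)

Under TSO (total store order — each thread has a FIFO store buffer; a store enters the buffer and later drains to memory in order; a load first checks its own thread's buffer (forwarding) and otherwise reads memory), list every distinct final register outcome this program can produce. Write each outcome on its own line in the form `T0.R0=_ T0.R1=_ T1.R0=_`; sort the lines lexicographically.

T0.R0=0 T0.R1=0 T1.R0=0
T0.R0=0 T0.R1=0 T1.R0=2
T0.R0=0 T0.R1=1 T1.R0=0
T0.R0=0 T0.R1=1 T1.R0=2
T0.R0=0 T0.R1=2 T1.R0=0
T0.R0=0 T0.R1=2 T1.R0=2
T0.R0=2 T0.R1=0 T1.R0=0
T0.R0=2 T0.R1=1 T1.R0=0
T0.R0=2 T0.R1=1 T1.R0=2
T0.R0=2 T0.R1=2 T1.R0=0

outcome vector order: (T0.R0,T0.R1,T1.R0)
|TSO outcomes| = 10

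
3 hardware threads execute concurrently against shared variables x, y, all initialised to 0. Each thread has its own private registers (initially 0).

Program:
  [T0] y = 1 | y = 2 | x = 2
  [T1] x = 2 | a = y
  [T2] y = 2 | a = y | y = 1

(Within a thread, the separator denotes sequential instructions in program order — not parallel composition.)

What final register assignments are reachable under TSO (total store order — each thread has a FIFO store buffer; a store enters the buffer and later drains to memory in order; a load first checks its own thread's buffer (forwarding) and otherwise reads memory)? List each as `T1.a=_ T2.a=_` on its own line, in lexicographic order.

outcome vector order: (T1.a,T2.a)
|TSO outcomes| = 6

T1.a=0 T2.a=1
T1.a=0 T2.a=2
T1.a=1 T2.a=1
T1.a=1 T2.a=2
T1.a=2 T2.a=1
T1.a=2 T2.a=2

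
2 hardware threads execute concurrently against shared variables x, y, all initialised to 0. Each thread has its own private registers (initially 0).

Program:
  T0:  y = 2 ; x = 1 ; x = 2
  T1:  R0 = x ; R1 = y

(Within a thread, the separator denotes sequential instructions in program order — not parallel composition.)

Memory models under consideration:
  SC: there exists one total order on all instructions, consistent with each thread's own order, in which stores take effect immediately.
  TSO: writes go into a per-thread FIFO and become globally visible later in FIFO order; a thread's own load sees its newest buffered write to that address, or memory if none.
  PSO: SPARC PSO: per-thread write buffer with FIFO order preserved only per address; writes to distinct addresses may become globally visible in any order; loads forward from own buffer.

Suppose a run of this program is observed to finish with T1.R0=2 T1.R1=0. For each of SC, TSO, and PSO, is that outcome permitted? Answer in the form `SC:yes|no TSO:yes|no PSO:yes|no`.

SC:no TSO:no PSO:yes

outcome vector order: (T1.R0,T1.R1)
[SC] allowed = {<0 0>; <0 2>; <1 2>; <2 2>}
[TSO] allowed = {<0 0>; <0 2>; <1 2>; <2 2>}
[PSO] allowed = {<0 0>; <0 2>; <1 0>; <1 2>; <2 0>; <2 2>}
target <2 0> ∈ {PSO}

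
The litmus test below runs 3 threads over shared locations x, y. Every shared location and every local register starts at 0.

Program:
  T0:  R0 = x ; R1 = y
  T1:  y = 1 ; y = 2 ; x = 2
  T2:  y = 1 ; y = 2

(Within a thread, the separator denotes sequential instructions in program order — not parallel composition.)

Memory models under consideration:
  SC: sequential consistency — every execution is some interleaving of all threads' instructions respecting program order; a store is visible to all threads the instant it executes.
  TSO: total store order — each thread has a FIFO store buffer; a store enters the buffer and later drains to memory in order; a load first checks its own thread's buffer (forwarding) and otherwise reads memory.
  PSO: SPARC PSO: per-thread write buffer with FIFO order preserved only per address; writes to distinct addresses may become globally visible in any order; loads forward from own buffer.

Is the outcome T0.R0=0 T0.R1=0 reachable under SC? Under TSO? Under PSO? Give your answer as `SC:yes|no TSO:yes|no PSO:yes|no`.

outcome vector order: (T0.R0,T0.R1)
[SC] allowed = {(0,0); (0,1); (0,2); (2,1); (2,2)}
[TSO] allowed = {(0,0); (0,1); (0,2); (2,1); (2,2)}
[PSO] allowed = {(0,0); (0,1); (0,2); (2,0); (2,1); (2,2)}
target (0,0) ∈ {SC,TSO,PSO}

SC:yes TSO:yes PSO:yes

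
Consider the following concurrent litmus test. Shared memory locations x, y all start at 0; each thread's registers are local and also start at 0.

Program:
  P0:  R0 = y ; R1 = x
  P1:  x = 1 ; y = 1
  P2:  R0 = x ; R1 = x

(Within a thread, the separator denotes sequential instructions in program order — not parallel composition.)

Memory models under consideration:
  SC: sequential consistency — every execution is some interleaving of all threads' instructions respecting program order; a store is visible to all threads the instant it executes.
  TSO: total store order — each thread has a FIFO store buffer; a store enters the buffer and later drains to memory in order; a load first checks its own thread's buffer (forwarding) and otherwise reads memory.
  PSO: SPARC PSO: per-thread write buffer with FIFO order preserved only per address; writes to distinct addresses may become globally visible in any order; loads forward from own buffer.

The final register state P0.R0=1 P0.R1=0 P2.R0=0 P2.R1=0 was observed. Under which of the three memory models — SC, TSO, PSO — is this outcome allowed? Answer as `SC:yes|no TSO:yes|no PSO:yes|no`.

SC:no TSO:no PSO:yes

outcome vector order: (P0.R0,P0.R1,P2.R0,P2.R1)
under SC → 0000 0001 0011 0100 0101 0111 1100 1101 1111
under TSO → 0000 0001 0011 0100 0101 0111 1100 1101 1111
under PSO → 0000 0001 0011 0100 0101 0111 1000 1001 1011 1100 1101 1111
target 1000 ∈ {PSO}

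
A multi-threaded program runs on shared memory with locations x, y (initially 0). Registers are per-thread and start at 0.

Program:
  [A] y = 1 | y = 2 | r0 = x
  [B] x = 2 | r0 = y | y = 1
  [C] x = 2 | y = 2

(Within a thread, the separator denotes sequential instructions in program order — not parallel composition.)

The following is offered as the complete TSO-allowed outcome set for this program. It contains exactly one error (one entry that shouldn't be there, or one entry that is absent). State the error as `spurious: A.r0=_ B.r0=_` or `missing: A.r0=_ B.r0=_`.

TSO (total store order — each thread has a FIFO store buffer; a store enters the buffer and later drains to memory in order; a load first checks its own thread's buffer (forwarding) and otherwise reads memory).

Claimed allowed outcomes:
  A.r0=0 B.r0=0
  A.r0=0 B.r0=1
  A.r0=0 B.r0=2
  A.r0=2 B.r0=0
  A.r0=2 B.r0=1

missing: A.r0=2 B.r0=2

outcome vector order: (A.r0,B.r0)
[TSO] allowed = {0/0 0/1 0/2 2/0 2/1 2/2}
TSO∖claimed = {2/2}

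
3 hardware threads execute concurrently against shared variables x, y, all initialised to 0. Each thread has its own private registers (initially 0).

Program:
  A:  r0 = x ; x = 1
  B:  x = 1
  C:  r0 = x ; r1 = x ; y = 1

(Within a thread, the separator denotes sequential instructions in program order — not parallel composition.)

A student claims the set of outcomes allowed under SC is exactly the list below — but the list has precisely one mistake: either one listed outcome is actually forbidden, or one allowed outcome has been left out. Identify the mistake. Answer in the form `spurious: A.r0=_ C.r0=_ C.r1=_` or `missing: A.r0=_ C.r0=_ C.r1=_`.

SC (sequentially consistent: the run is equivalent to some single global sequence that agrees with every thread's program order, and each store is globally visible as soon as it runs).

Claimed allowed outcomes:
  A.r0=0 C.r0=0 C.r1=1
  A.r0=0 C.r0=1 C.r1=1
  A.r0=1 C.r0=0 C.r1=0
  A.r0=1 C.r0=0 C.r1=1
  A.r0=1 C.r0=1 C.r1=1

outcome vector order: (A.r0,C.r0,C.r1)
SC: 6 outcomes — {000; 001; 011; 100; 101; 111}
SC∖claimed = {000}

missing: A.r0=0 C.r0=0 C.r1=0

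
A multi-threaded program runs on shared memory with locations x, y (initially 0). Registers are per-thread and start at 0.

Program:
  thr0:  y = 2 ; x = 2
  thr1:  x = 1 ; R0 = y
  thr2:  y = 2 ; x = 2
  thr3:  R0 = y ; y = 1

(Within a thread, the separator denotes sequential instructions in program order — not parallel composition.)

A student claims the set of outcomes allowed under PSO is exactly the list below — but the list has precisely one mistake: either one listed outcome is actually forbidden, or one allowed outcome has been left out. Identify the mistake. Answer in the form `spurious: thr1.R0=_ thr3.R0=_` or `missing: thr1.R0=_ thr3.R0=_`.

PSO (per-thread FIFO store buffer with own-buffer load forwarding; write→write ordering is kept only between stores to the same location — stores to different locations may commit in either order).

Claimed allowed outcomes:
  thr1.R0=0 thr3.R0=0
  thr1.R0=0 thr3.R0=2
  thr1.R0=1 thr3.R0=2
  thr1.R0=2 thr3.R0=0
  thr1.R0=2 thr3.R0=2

missing: thr1.R0=1 thr3.R0=0

outcome vector order: (thr1.R0,thr3.R0)
PSO: 6 outcomes — {0/0, 0/2, 1/0, 1/2, 2/0, 2/2}
PSO∖claimed = {1/0}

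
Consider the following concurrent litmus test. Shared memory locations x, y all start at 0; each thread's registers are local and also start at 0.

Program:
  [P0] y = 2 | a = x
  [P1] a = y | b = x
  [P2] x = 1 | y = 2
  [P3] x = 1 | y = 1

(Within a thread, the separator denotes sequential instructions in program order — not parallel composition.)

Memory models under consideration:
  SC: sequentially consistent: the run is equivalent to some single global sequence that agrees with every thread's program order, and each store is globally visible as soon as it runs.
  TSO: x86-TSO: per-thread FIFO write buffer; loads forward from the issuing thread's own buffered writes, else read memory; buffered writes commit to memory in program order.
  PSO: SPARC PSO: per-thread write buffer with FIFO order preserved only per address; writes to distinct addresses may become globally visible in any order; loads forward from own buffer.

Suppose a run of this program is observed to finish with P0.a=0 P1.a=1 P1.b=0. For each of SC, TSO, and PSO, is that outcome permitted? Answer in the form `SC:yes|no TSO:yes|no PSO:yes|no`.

SC:no TSO:no PSO:yes

outcome vector order: (P0.a,P1.a,P1.b)
SC: 10 outcomes — {000; 001; 011; 020; 021; 100; 101; 111; 120; 121}
TSO: 10 outcomes — {000; 001; 011; 020; 021; 100; 101; 111; 120; 121}
PSO: 12 outcomes — {000; 001; 010; 011; 020; 021; 100; 101; 110; 111; 120; 121}
target 010 ∈ {PSO}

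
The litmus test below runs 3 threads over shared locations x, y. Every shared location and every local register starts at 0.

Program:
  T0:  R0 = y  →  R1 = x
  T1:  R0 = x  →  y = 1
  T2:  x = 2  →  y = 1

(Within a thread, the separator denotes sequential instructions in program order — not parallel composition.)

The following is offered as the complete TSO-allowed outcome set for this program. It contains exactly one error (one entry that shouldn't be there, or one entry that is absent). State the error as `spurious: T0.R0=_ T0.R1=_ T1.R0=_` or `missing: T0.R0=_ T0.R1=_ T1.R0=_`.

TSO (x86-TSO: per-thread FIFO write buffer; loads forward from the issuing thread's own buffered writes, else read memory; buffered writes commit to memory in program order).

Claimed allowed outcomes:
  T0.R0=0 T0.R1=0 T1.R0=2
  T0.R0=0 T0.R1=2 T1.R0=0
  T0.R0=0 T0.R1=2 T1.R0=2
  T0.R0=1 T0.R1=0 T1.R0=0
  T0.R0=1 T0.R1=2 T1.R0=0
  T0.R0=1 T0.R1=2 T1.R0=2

missing: T0.R0=0 T0.R1=0 T1.R0=0

outcome vector order: (T0.R0,T0.R1,T1.R0)
TSO (7): (0,0,0); (0,0,2); (0,2,0); (0,2,2); (1,0,0); (1,2,0); (1,2,2)
TSO∖claimed = {(0,0,0)}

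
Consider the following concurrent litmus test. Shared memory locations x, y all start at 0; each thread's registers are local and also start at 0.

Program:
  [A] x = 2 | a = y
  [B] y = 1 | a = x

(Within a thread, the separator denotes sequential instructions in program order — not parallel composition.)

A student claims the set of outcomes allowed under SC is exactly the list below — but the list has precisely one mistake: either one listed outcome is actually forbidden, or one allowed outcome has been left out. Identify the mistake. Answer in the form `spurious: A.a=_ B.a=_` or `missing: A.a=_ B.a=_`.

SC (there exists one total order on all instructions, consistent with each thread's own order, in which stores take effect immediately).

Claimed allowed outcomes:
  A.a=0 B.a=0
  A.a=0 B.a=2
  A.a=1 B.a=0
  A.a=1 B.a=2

outcome vector order: (A.a,B.a)
under SC → 0/2, 1/0, 1/2
claimed∖SC = {0/0}

spurious: A.a=0 B.a=0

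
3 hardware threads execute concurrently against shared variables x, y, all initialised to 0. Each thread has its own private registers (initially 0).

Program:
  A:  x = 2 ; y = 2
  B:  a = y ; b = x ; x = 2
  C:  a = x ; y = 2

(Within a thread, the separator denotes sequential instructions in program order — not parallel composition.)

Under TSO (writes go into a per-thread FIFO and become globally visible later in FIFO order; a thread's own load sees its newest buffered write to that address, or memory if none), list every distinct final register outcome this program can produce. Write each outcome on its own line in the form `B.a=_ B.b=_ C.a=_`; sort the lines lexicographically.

B.a=0 B.b=0 C.a=0
B.a=0 B.b=0 C.a=2
B.a=0 B.b=2 C.a=0
B.a=0 B.b=2 C.a=2
B.a=2 B.b=0 C.a=0
B.a=2 B.b=2 C.a=0
B.a=2 B.b=2 C.a=2

outcome vector order: (B.a,B.b,C.a)
|TSO outcomes| = 7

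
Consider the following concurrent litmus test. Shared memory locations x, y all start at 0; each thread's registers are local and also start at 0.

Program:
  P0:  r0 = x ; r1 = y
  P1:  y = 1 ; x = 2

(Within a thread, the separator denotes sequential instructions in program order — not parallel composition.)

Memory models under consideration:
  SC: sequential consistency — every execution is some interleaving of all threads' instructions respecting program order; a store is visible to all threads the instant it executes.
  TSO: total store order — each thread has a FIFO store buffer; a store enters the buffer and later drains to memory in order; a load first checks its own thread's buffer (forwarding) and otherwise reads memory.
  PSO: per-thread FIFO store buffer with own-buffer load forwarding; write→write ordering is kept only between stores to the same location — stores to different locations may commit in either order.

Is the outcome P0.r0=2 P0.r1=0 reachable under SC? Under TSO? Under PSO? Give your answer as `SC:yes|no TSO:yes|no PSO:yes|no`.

outcome vector order: (P0.r0,P0.r1)
SC: 3 outcomes — {(0,0), (0,1), (2,1)}
TSO: 3 outcomes — {(0,0), (0,1), (2,1)}
PSO: 4 outcomes — {(0,0), (0,1), (2,0), (2,1)}
target (2,0) ∈ {PSO}

SC:no TSO:no PSO:yes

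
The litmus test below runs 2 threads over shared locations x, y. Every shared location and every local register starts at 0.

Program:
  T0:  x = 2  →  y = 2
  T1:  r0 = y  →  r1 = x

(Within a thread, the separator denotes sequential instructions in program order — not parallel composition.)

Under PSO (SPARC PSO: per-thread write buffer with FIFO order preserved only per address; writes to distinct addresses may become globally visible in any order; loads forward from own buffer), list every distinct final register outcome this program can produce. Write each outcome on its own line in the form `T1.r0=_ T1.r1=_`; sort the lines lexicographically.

outcome vector order: (T1.r0,T1.r1)
|PSO outcomes| = 4

T1.r0=0 T1.r1=0
T1.r0=0 T1.r1=2
T1.r0=2 T1.r1=0
T1.r0=2 T1.r1=2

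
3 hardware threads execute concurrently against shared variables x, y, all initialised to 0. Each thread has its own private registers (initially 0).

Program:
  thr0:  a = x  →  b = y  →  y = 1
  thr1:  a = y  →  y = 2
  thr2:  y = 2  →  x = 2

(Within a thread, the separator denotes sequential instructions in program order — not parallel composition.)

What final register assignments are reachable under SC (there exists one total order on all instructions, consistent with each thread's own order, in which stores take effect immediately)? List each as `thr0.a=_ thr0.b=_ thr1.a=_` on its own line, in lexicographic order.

thr0.a=0 thr0.b=0 thr1.a=0
thr0.a=0 thr0.b=0 thr1.a=1
thr0.a=0 thr0.b=0 thr1.a=2
thr0.a=0 thr0.b=2 thr1.a=0
thr0.a=0 thr0.b=2 thr1.a=1
thr0.a=0 thr0.b=2 thr1.a=2
thr0.a=2 thr0.b=2 thr1.a=0
thr0.a=2 thr0.b=2 thr1.a=1
thr0.a=2 thr0.b=2 thr1.a=2

outcome vector order: (thr0.a,thr0.b,thr1.a)
|SC outcomes| = 9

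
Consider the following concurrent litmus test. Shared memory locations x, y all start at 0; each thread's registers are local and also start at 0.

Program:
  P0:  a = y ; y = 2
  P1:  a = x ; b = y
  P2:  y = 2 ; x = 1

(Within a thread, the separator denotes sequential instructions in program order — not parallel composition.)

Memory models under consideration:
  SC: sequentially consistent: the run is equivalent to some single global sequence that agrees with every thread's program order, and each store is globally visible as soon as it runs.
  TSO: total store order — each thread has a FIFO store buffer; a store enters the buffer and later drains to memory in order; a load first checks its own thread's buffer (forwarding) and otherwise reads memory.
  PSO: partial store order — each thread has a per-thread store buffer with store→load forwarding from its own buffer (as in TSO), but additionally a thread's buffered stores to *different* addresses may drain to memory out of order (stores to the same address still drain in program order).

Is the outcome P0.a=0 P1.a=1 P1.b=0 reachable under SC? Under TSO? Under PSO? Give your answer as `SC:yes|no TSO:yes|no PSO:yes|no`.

SC:no TSO:no PSO:yes

outcome vector order: (P0.a,P1.a,P1.b)
SC (6): 0/0/0; 0/0/2; 0/1/2; 2/0/0; 2/0/2; 2/1/2
TSO (6): 0/0/0; 0/0/2; 0/1/2; 2/0/0; 2/0/2; 2/1/2
PSO (8): 0/0/0; 0/0/2; 0/1/0; 0/1/2; 2/0/0; 2/0/2; 2/1/0; 2/1/2
target 0/1/0 ∈ {PSO}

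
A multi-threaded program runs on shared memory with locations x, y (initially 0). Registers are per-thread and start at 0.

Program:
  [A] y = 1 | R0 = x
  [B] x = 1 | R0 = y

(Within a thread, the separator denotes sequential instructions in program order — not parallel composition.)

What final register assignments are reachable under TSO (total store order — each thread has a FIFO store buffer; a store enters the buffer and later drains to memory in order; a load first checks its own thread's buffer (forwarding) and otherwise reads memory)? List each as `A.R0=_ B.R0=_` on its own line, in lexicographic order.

A.R0=0 B.R0=0
A.R0=0 B.R0=1
A.R0=1 B.R0=0
A.R0=1 B.R0=1

outcome vector order: (A.R0,B.R0)
|TSO outcomes| = 4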